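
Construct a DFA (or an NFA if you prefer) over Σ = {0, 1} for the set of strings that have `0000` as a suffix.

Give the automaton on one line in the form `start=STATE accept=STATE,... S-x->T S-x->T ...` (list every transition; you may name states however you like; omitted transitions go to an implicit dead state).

start=q0 accept=q4 q0-0->q1 q0-1->q0 q1-0->q2 q1-1->q0 q2-0->q3 q2-1->q0 q3-0->q4 q3-1->q0 q4-0->q4 q4-1->q0

Remember how much of `0000` the current input suffix matches. State q0 means no match yet; q1 means the last symbol is `0`; q2 means the last 2 symbols are `00`; q3 means the last 3 symbols are `000`; q4 means the last 4 symbols are `0000`. Only q4 accepts. On a mismatch, fall back to the longest proper suffix that is still a prefix of `0000`.
5 states suffice.
        0   1  
>  q0   q1  q0 
   q1   q2  q0 
   q2   q3  q0 
   q3   q4  q0 
 * q4   q4  q0 
(> = start, * = accepting)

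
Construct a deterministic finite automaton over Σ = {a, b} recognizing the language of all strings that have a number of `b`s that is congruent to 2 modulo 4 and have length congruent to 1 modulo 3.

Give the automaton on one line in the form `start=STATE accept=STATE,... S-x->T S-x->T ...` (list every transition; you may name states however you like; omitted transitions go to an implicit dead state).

start=q0 accept=q9 q0-a->q1 q0-b->q2 q1-a->q3 q1-b->q4 q2-a->q4 q2-b->q5 q3-a->q0 q3-b->q6 q4-a->q6 q4-b->q7 q5-a->q7 q5-b->q8 q6-a->q2 q6-b->q9 q7-a->q9 q7-b->q10 q8-a->q10 q8-b->q1 q9-a->q5 q9-b->q11 q10-a->q11 q10-b->q3 q11-a->q8 q11-b->q0

Build one automaton per condition and run them in lockstep. The first has 4 states tracking the count of `b`s modulo 4; the second has 3 states tracking the input length modulo 3. A product state is a pair (one from each), accepting exactly when both do.
          a    b  
>  q0     q1   q2 
   q1     q3   q4 
   q2     q4   q5 
   q3     q0   q6 
   q4     q6   q7 
   q5     q7   q8 
   q6     q2   q9 
   q7     q9  q10 
   q8    q10   q1 
 * q9     q5  q11 
   q10   q11   q3 
   q11    q8   q0 
(> = start, * = accepting)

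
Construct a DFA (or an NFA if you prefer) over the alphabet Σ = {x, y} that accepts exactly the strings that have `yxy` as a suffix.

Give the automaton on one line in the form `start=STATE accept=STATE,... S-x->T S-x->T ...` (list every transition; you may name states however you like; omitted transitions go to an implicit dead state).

start=s0 accept=s3 s0-x->s0 s0-y->s1 s1-x->s2 s1-y->s1 s2-x->s0 s2-y->s3 s3-x->s2 s3-y->s1

Remember how much of `yxy` the current input suffix matches. State s0 means no match yet; s1 means the last symbol is `y`; s2 means the last 2 symbols are `yx`; s3 means the last 3 symbols are `yxy`. Only s3 accepts. On a mismatch, fall back to the longest proper suffix that is still a prefix of `yxy`.
With 4 states:
        x   y  
>  s0   s0  s1 
   s1   s2  s1 
   s2   s0  s3 
 * s3   s2  s1 
(> = start, * = accepting)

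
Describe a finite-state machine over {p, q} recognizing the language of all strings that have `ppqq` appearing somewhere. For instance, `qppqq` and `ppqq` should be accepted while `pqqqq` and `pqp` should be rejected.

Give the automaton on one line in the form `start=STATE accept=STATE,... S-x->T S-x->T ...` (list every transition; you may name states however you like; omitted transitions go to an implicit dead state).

Track how much of `ppqq` has been matched so far: state A is no progress, E is the absorbing accept state reached once `ppqq` has occurred. Intermediate states record partial matches; on a mismatch, fall back to the longest reusable overlap.
With 5 states:
       p  q 
>  A   B  A 
   B   C  A 
   C   C  D 
   D   B  E 
 * E   E  E 
(> = start, * = accepting)

start=A accept=E A-p->B A-q->A B-p->C B-q->A C-p->C C-q->D D-p->B D-q->E E-p->E E-q->E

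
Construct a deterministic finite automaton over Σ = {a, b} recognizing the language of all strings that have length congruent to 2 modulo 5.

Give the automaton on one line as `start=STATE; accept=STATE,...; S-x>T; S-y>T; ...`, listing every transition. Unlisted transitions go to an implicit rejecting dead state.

Only the length mod 5 matters, so use a 5-cycle: from any state, every input symbol moves to the next state, wrapping s4 back to s0. Mark s2 accepting.
With 5 states:
        a   b  
>  s0   s1  s1 
   s1   s2  s2 
 * s2   s3  s3 
   s3   s4  s4 
   s4   s0  s0 
(> = start, * = accepting)

start=s0; accept=s2; s0-a>s1; s0-b>s1; s1-a>s2; s1-b>s2; s2-a>s3; s2-b>s3; s3-a>s4; s3-b>s4; s4-a>s0; s4-b>s0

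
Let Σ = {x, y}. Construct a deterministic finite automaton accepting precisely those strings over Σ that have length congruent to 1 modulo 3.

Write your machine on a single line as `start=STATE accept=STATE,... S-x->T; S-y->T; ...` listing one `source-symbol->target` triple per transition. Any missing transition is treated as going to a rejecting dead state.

start=S0; accept=S1; S0-x->S1; S0-y->S1; S1-x->S2; S1-y->S2; S2-x->S0; S2-y->S0

Count input length modulo 3: every symbol advances one step around the cycle S0 → S1 → S2 → S0. Accept at S1.
A 3-state machine:
        x   y  
>  S0   S1  S1 
 * S1   S2  S2 
   S2   S0  S0 
(> = start, * = accepting)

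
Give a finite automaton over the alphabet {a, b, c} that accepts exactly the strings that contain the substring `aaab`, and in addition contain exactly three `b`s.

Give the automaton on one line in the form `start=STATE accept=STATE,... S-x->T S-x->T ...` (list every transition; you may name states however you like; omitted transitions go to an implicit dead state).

Handle the two conditions separately and then intersect. The first has 5 states tracking whether and how much of `aaab` has been seen; the second has 5 states tracking the count of `b`s, saturating at 4. A product state is a pair (one from each), accepting exactly when both do. After merging equivalent states the machine shrinks.
16 states suffice.
          a    b    c  
>  s0     s1   s2   s0 
   s1     s3   s2   s0 
   s2     s4   s5   s2 
   s3     s6   s2   s0 
   s4     s7   s5   s2 
   s5     s8   s9   s5 
   s6     s6  s10   s0 
   s7    s11   s5   s2 
   s8    s12   s9   s5 
   s9     s9   s9   s9 
   s10   s10  s13  s10 
   s11   s11  s13   s2 
   s12   s14   s9   s5 
   s13   s13  s15  s13 
   s14   s14  s15   s5 
 * s15   s15   s9  s15 
(> = start, * = accepting)

start=s0 accept=s15 s0-a->s1 s0-b->s2 s0-c->s0 s1-a->s3 s1-b->s2 s1-c->s0 s2-a->s4 s2-b->s5 s2-c->s2 s3-a->s6 s3-b->s2 s3-c->s0 s4-a->s7 s4-b->s5 s4-c->s2 s5-a->s8 s5-b->s9 s5-c->s5 s6-a->s6 s6-b->s10 s6-c->s0 s7-a->s11 s7-b->s5 s7-c->s2 s8-a->s12 s8-b->s9 s8-c->s5 s9-a->s9 s9-b->s9 s9-c->s9 s10-a->s10 s10-b->s13 s10-c->s10 s11-a->s11 s11-b->s13 s11-c->s2 s12-a->s14 s12-b->s9 s12-c->s5 s13-a->s13 s13-b->s15 s13-c->s13 s14-a->s14 s14-b->s15 s14-c->s5 s15-a->s15 s15-b->s9 s15-c->s15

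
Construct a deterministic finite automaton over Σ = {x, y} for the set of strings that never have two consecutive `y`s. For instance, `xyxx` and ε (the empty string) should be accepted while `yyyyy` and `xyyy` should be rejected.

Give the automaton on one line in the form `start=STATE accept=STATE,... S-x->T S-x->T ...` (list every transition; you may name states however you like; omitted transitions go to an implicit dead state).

start=q0 accept=q0,q1 q0-x->q0 q0-y->q1 q1-x->q0 q1-y->q2 q2-x->q2 q2-y->q2

This is the complement of 'contains `yy`'. Use the same substring-matching states — q0 through q2 holding how much of `yy` has just been matched — but flip the accepting set: everything except the trap q2 accepts.
With 3 states:
        x   y  
>* q0   q0  q1 
 * q1   q0  q2 
   q2   q2  q2 
(> = start, * = accepting)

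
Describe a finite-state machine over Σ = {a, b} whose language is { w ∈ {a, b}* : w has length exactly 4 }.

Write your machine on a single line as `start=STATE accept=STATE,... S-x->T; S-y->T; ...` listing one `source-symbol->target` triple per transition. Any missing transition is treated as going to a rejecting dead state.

We only need to distinguish lengths 0, 1, …, 4, and '>4'. Chain s0 → s1 → s2 → s3 → s4 → s5 on every symbol, with s5 looping. Accepting states: {s4}.
6 states suffice.
        a   b  
>  s0   s1  s1 
   s1   s2  s2 
   s2   s3  s3 
   s3   s4  s4 
 * s4   s5  s5 
   s5   s5  s5 
(> = start, * = accepting)

start=s0; accept=s4; s0-a->s1; s0-b->s1; s1-a->s2; s1-b->s2; s2-a->s3; s2-b->s3; s3-a->s4; s3-b->s4; s4-a->s5; s4-b->s5; s5-a->s5; s5-b->s5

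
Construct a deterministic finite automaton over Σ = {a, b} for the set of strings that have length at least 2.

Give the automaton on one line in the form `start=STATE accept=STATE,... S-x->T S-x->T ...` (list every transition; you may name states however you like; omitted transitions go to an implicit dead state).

Count input length up to 3: every symbol moves from q0 toward q3, which means 'more than 2' and absorbs. Accept from {q2, q3}.
        a   b  
>  q0   q1  q1 
   q1   q2  q2 
 * q2   q3  q3 
 * q3   q3  q3 
(> = start, * = accepting)

start=q0 accept=q2,q3 q0-a->q1 q0-b->q1 q1-a->q2 q1-b->q2 q2-a->q3 q2-b->q3 q3-a->q3 q3-b->q3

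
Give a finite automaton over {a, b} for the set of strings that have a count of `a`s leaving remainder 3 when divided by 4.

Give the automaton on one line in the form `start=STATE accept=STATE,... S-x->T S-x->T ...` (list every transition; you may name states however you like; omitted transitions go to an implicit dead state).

Keep the running count of `a`s modulo 4: each `a` advances along the cycle q0 → q1 → q2 → q3 → q0 while other symbols loop. Accept at q3.
        a   b  
>  q0   q1  q0 
   q1   q2  q1 
   q2   q3  q2 
 * q3   q0  q3 
(> = start, * = accepting)

start=q0 accept=q3 q0-a->q1 q0-b->q0 q1-a->q2 q1-b->q1 q2-a->q3 q2-b->q2 q3-a->q0 q3-b->q3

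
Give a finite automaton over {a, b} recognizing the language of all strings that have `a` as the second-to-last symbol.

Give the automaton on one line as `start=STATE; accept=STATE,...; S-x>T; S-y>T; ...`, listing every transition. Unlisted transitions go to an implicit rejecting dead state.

Because acceptance depends on a position counted from the end, the machine has to buffer the most recent 2 symbols. Make each state the string of the last up-to-2 symbols read; on input `x` shift the window left and append `x`. Accept when the buffered window has length 2 and begins with `a`.
With 7 states:
        a   b  
>  S0   S1  S2 
   S1   S3  S4 
   S2   S5  S6 
 * S3   S3  S4 
 * S4   S5  S6 
   S5   S3  S4 
   S6   S5  S6 
(> = start, * = accepting)

start=S0; accept=S3,S4; S0-a>S1; S0-b>S2; S1-a>S3; S1-b>S4; S2-a>S5; S2-b>S6; S3-a>S3; S3-b>S4; S4-a>S5; S4-b>S6; S5-a>S3; S5-b>S4; S6-a>S5; S6-b>S6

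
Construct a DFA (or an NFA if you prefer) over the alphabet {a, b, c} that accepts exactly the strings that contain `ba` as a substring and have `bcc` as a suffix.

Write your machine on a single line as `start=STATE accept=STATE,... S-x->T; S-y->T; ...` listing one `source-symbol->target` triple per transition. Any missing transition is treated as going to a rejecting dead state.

start=q0; accept=q7; q0-a->q0; q0-b->q1; q0-c->q0; q1-a->q2; q1-b->q1; q1-c->q3; q2-a->q2; q2-b->q4; q2-c->q2; q3-a->q0; q3-b->q1; q3-c->q5; q4-a->q2; q4-b->q4; q4-c->q6; q5-a->q0; q5-b->q1; q5-c->q0; q6-a->q2; q6-b->q4; q6-c->q7; q7-a->q2; q7-b->q4; q7-c->q2

Handle the two conditions separately and then intersect. The first has 3 states tracking whether and how much of `ba` has been seen; the second has 4 states tracking how much of the suffix `bcc` has currently been matched. A product state is a pair (one from each), accepting exactly when both do.
        a   b   c  
>  q0   q0  q1  q0 
   q1   q2  q1  q3 
   q2   q2  q4  q2 
   q3   q0  q1  q5 
   q4   q2  q4  q6 
   q5   q0  q1  q0 
   q6   q2  q4  q7 
 * q7   q2  q4  q2 
(> = start, * = accepting)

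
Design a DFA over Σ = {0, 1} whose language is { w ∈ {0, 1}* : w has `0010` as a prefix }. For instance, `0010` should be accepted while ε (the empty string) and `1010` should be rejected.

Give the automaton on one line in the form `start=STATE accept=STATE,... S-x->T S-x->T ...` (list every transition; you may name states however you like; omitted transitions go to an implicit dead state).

start=A accept=E A-0->B A-1->F B-0->C B-1->F C-0->F C-1->D D-0->E D-1->F E-0->E E-1->E F-0->F F-1->F

Walk along `0010` while the input agrees: from A take `0` to B, and so on. Any deviation drops to the rejecting sink F. Once E is reached the prefix is confirmed and every continuation is accepted.
6 states suffice.
       0  1 
>  A   B  F 
   B   C  F 
   C   F  D 
   D   E  F 
 * E   E  E 
   F   F  F 
(> = start, * = accepting)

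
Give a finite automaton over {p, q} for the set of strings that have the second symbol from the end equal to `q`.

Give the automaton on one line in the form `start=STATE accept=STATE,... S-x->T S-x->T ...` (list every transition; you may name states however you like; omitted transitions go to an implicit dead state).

start=s0 accept=s5,s6 s0-p->s1 s0-q->s2 s1-p->s3 s1-q->s4 s2-p->s5 s2-q->s6 s3-p->s3 s3-q->s4 s4-p->s5 s4-q->s6 s5-p->s3 s5-q->s4 s6-p->s5 s6-q->s6

Because acceptance depends on a position counted from the end, the machine has to buffer the most recent 2 symbols. Make each state the string of the last up-to-2 symbols read; on input `x` shift the window left and append `x`. Accept when the buffered window has length 2 and begins with `q`.
A 7-state machine:
        p   q  
>  s0   s1  s2 
   s1   s3  s4 
   s2   s5  s6 
   s3   s3  s4 
   s4   s5  s6 
 * s5   s3  s4 
 * s6   s5  s6 
(> = start, * = accepting)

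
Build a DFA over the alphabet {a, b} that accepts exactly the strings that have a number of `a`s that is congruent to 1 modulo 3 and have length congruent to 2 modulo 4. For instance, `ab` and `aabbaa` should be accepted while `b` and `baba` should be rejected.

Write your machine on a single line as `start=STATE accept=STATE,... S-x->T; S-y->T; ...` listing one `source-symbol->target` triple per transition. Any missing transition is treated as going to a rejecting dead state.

start=S0; accept=S4; S0-a->S1; S0-b->S2; S1-a->S3; S1-b->S4; S2-a->S4; S2-b->S5; S3-a->S6; S3-b->S7; S4-a->S7; S4-b->S8; S5-a->S8; S5-b->S6; S6-a->S9; S6-b->S0; S7-a->S0; S7-b->S10; S8-a->S10; S8-b->S9; S9-a->S11; S9-b->S1; S10-a->S2; S10-b->S11; S11-a->S5; S11-b->S3

Run two small machines in parallel and take their product. The first has 3 states tracking the count of `a`s modulo 3; the second has 4 states tracking the input length modulo 4. A product state is a pair (one from each), accepting exactly when both do.
With 12 states:
          a    b  
>  S0     S1   S2 
   S1     S3   S4 
   S2     S4   S5 
   S3     S6   S7 
 * S4     S7   S8 
   S5     S8   S6 
   S6     S9   S0 
   S7     S0  S10 
   S8    S10   S9 
   S9    S11   S1 
   S10    S2  S11 
   S11    S5   S3 
(> = start, * = accepting)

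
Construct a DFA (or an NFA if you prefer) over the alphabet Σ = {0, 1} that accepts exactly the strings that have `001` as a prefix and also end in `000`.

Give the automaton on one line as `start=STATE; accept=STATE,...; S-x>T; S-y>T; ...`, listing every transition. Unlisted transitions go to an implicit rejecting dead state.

Handle the two conditions separately and then intersect. One (5 states) tracks whether the input so far still matches the prefix `001`; the other (4 states) tracks how much of the suffix `000` has currently been matched. Each combined state is a pair, one component from each; accept when both components accept.
With 11 states:
          0    1  
>  q0     q1   q2 
   q1     q3   q2 
   q2     q4   q2 
   q3     q5   q6 
   q4     q7   q2 
   q5     q5   q2 
   q6     q8   q6 
   q7     q5   q2 
   q8     q9   q6 
   q9    q10   q6 
 * q10   q10   q6 
(> = start, * = accepting)

start=q0; accept=q10; q0-0>q1; q0-1>q2; q1-0>q3; q1-1>q2; q2-0>q4; q2-1>q2; q3-0>q5; q3-1>q6; q4-0>q7; q4-1>q2; q5-0>q5; q5-1>q2; q6-0>q8; q6-1>q6; q7-0>q5; q7-1>q2; q8-0>q9; q8-1>q6; q9-0>q10; q9-1>q6; q10-0>q10; q10-1>q6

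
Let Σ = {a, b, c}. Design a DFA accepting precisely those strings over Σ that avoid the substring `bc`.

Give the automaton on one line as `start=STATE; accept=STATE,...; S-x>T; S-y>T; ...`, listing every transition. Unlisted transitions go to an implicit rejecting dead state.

This is the complement of 'contains `bc`'. Use the same substring-matching states — s0 through s2 holding how much of `bc` has just been matched — but flip the accepting set: everything except the trap s2 accepts.
A 3-state machine:
        a   b   c  
>* s0   s0  s1  s0 
 * s1   s0  s1  s2 
   s2   s2  s2  s2 
(> = start, * = accepting)

start=s0; accept=s0,s1; s0-a>s0; s0-b>s1; s0-c>s0; s1-a>s0; s1-b>s1; s1-c>s2; s2-a>s2; s2-b>s2; s2-c>s2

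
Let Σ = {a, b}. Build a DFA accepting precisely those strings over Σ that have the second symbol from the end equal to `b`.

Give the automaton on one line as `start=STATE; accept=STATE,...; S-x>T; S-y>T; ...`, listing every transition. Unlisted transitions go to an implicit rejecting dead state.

Because acceptance depends on a position counted from the end, the machine has to buffer the most recent 2 symbols. Make each state the string of the last up-to-2 symbols read; on input `x` shift the window left and append `x`. Accept when the buffered window has length 2 and begins with `b`.
A 7-state machine:
        a   b  
>  S0   S1  S2 
   S1   S3  S4 
   S2   S5  S6 
   S3   S3  S4 
   S4   S5  S6 
 * S5   S3  S4 
 * S6   S5  S6 
(> = start, * = accepting)

start=S0; accept=S5,S6; S0-a>S1; S0-b>S2; S1-a>S3; S1-b>S4; S2-a>S5; S2-b>S6; S3-a>S3; S3-b>S4; S4-a>S5; S4-b>S6; S5-a>S3; S5-b>S4; S6-a>S5; S6-b>S6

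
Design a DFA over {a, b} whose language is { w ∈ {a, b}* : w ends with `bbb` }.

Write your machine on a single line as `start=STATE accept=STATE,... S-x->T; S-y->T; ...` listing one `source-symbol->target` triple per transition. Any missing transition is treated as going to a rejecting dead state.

Remember how much of `bbb` the current input suffix matches. State q0 means no match yet; q1 means the last symbol is `b`; q2 means the last 2 symbols are `bb`; q3 means the last 3 symbols are `bbb`. Only q3 accepts. On a mismatch, fall back to the longest proper suffix that is still a prefix of `bbb`.
4 states suffice.
        a   b  
>  q0   q0  q1 
   q1   q0  q2 
   q2   q0  q3 
 * q3   q0  q3 
(> = start, * = accepting)

start=q0; accept=q3; q0-a->q0; q0-b->q1; q1-a->q0; q1-b->q2; q2-a->q0; q2-b->q3; q3-a->q0; q3-b->q3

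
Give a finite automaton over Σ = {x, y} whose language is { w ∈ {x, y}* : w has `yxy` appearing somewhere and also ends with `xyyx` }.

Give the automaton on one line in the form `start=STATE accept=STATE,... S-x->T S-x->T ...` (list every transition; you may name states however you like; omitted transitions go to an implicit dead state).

Run two small machines in parallel and take their product. The first has 4 states tracking whether and how much of `yxy` has been seen; the second has 5 states tracking how much of the suffix `xyyx` has currently been matched. A product state is a pair (one from each), accepting exactly when both do. Equivalent product states are then merged.
An 8-state machine:
        x   y  
>  S0   S0  S1 
   S1   S2  S1 
   S2   S0  S3 
   S3   S4  S5 
   S4   S4  S3 
   S5   S6  S7 
 * S6   S4  S3 
   S7   S4  S7 
(> = start, * = accepting)

start=S0 accept=S6 S0-x->S0 S0-y->S1 S1-x->S2 S1-y->S1 S2-x->S0 S2-y->S3 S3-x->S4 S3-y->S5 S4-x->S4 S4-y->S3 S5-x->S6 S5-y->S7 S6-x->S4 S6-y->S3 S7-x->S4 S7-y->S7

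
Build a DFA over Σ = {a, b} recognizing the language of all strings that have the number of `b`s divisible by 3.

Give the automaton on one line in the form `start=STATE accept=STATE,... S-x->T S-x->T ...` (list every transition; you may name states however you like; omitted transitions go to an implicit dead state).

Keep the running count of `b`s modulo 3: each `b` advances along the cycle q0 → q1 → q2 → q0 while other symbols loop. Accept at q0.
3 states suffice.
        a   b  
>* q0   q0  q1 
   q1   q1  q2 
   q2   q2  q0 
(> = start, * = accepting)

start=q0 accept=q0 q0-a->q0 q0-b->q1 q1-a->q1 q1-b->q2 q2-a->q2 q2-b->q0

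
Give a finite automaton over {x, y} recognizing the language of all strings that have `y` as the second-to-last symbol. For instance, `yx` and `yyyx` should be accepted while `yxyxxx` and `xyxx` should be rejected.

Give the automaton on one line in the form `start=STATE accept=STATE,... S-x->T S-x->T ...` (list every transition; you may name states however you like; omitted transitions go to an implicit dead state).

start=S0 accept=S5,S6 S0-x->S1 S0-y->S2 S1-x->S3 S1-y->S4 S2-x->S5 S2-y->S6 S3-x->S3 S3-y->S4 S4-x->S5 S4-y->S6 S5-x->S3 S5-y->S4 S6-x->S5 S6-y->S6

A DFA must remember the last 2 symbols (since which symbol is second-to-last isn't known until the input ends). Use one state per possible window of the last ≤2 symbols; accept from those whose window starts with `y`.
7 states suffice.
        x   y  
>  S0   S1  S2 
   S1   S3  S4 
   S2   S5  S6 
   S3   S3  S4 
   S4   S5  S6 
 * S5   S3  S4 
 * S6   S5  S6 
(> = start, * = accepting)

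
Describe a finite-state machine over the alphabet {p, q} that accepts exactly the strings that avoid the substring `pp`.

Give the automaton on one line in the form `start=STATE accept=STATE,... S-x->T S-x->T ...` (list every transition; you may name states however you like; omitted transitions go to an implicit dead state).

This is the complement of 'contains `pp`'. Use the same substring-matching states — A through C holding how much of `pp` has just been matched — but flip the accepting set: everything except the trap C accepts.
With 3 states:
       p  q 
>* A   B  A 
 * B   C  A 
   C   C  C 
(> = start, * = accepting)

start=A accept=A,B A-p->B A-q->A B-p->C B-q->A C-p->C C-q->C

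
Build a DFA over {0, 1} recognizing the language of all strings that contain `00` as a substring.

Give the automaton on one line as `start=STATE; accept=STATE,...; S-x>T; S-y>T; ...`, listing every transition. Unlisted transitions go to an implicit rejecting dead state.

start=S0; accept=S2; S0-0>S1; S0-1>S0; S1-0>S2; S1-1>S0; S2-0>S2; S2-1>S2

Track how much of `00` has been matched so far: state S0 is no progress, S2 is the absorbing accept state reached once `00` has occurred. Intermediate states record partial matches; on a mismatch, fall back to the longest reusable overlap.
With 3 states:
        0   1  
>  S0   S1  S0 
   S1   S2  S0 
 * S2   S2  S2 
(> = start, * = accepting)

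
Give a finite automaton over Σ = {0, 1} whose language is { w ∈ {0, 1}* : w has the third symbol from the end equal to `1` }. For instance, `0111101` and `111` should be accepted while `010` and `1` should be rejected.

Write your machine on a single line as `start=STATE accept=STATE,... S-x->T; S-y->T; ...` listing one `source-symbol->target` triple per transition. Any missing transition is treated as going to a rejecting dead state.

A DFA must remember the last 3 symbols (since which symbol is third-to-last isn't known until the input ends). Use one state per possible window of the last ≤3 symbols; accept from those whose window starts with `1`.
15 states suffice.
          0    1  
>  S0     S1   S2 
   S1     S3   S4 
   S2     S5   S6 
   S3     S7   S8 
   S4     S9  S10 
   S5    S11  S12 
   S6    S13  S14 
   S7     S7   S8 
   S8     S9  S10 
   S9    S11  S12 
   S10   S13  S14 
 * S11    S7   S8 
 * S12    S9  S10 
 * S13   S11  S12 
 * S14   S13  S14 
(> = start, * = accepting)

start=S0; accept=S11,S12,S13,S14; S0-0->S1; S0-1->S2; S1-0->S3; S1-1->S4; S2-0->S5; S2-1->S6; S3-0->S7; S3-1->S8; S4-0->S9; S4-1->S10; S5-0->S11; S5-1->S12; S6-0->S13; S6-1->S14; S7-0->S7; S7-1->S8; S8-0->S9; S8-1->S10; S9-0->S11; S9-1->S12; S10-0->S13; S10-1->S14; S11-0->S7; S11-1->S8; S12-0->S9; S12-1->S10; S13-0->S11; S13-1->S12; S14-0->S13; S14-1->S14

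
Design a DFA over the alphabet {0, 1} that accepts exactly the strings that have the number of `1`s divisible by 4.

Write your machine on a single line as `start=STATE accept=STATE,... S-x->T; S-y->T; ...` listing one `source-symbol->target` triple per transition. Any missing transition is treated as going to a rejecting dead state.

start=s0; accept=s0; s0-0->s0; s0-1->s1; s1-0->s1; s1-1->s2; s2-0->s2; s2-1->s3; s3-0->s3; s3-1->s0

The only thing that matters is how many `1`s have appeared, reduced mod 4. Use one state per residue: s0 for 0, …, s3 for 3. Reading `1` moves to the next residue; anything else stays put. s0 is accepting.
        0   1  
>* s0   s0  s1 
   s1   s1  s2 
   s2   s2  s3 
   s3   s3  s0 
(> = start, * = accepting)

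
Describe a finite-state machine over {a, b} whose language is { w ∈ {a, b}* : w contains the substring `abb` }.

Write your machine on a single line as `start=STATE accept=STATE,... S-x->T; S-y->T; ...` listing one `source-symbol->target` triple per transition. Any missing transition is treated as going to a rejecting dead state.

start=s0; accept=s3; s0-a->s1; s0-b->s0; s1-a->s1; s1-b->s2; s2-a->s1; s2-b->s3; s3-a->s3; s3-b->s3

Track how much of `abb` has been matched so far: state s0 is no progress, s3 is the absorbing accept state reached once `abb` has occurred. Intermediate states record partial matches; on a mismatch, fall back to the longest reusable overlap.
With 4 states:
        a   b  
>  s0   s1  s0 
   s1   s1  s2 
   s2   s1  s3 
 * s3   s3  s3 
(> = start, * = accepting)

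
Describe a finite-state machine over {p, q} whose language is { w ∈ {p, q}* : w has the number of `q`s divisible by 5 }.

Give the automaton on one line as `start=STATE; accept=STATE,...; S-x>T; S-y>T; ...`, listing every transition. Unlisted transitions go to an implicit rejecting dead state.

Keep the running count of `q`s modulo 5: each `q` advances along the cycle S0 → S1 → S2 → S3 → S4 → S0 while other symbols loop. Accept at S0.
With 5 states:
        p   q  
>* S0   S0  S1 
   S1   S1  S2 
   S2   S2  S3 
   S3   S3  S4 
   S4   S4  S0 
(> = start, * = accepting)

start=S0; accept=S0; S0-p>S0; S0-q>S1; S1-p>S1; S1-q>S2; S2-p>S2; S2-q>S3; S3-p>S3; S3-q>S4; S4-p>S4; S4-q>S0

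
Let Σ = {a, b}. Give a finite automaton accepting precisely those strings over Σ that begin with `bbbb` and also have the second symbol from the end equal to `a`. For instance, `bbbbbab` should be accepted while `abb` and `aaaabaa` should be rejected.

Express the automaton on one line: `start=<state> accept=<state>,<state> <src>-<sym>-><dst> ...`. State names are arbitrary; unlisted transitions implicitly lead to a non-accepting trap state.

start=q0 accept=q11,q12 q0-a->q1 q0-b->q2 q1-a->q3 q1-b->q4 q2-a->q5 q2-b->q6 q3-a->q3 q3-b->q4 q4-a->q5 q4-b->q7 q5-a->q3 q5-b->q4 q6-a->q5 q6-b->q8 q7-a->q5 q7-b->q7 q8-a->q5 q8-b->q9 q9-a->q10 q9-b->q9 q10-a->q11 q10-b->q12 q11-a->q11 q11-b->q12 q12-a->q10 q12-b->q9

Handle the two conditions separately and then intersect. The first has 6 states tracking whether the input so far still matches the prefix `bbbb`; the second has 7 states tracking the last 2 symbols read. A product state is a pair (one from each), accepting exactly when both do.
          a    b  
>  q0     q1   q2 
   q1     q3   q4 
   q2     q5   q6 
   q3     q3   q4 
   q4     q5   q7 
   q5     q3   q4 
   q6     q5   q8 
   q7     q5   q7 
   q8     q5   q9 
   q9    q10   q9 
   q10   q11  q12 
 * q11   q11  q12 
 * q12   q10   q9 
(> = start, * = accepting)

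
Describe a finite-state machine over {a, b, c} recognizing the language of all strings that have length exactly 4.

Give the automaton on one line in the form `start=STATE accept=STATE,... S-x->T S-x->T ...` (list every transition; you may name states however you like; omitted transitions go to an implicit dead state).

start=s0 accept=s4 s0-a->s1 s0-b->s1 s0-c->s1 s1-a->s2 s1-b->s2 s1-c->s2 s2-a->s3 s2-b->s3 s2-c->s3 s3-a->s4 s3-b->s4 s3-c->s4 s4-a->s5 s4-b->s5 s4-c->s5 s5-a->s5 s5-b->s5 s5-c->s5

Count input length up to 5: every symbol moves from s0 toward s5, which means 'more than 4' and absorbs. Accept from {s4}.
A 6-state machine:
        a   b   c  
>  s0   s1  s1  s1 
   s1   s2  s2  s2 
   s2   s3  s3  s3 
   s3   s4  s4  s4 
 * s4   s5  s5  s5 
   s5   s5  s5  s5 
(> = start, * = accepting)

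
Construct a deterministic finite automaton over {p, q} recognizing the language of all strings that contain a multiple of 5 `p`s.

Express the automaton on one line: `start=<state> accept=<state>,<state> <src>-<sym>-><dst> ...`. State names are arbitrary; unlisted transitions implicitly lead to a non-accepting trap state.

start=A accept=A A-p->B A-q->A B-p->C B-q->B C-p->D C-q->C D-p->E D-q->D E-p->A E-q->E

Keep the running count of `p`s modulo 5: each `p` advances along the cycle A → B → C → D → E → A while other symbols loop. Accept at A.
5 states suffice.
       p  q 
>* A   B  A 
   B   C  B 
   C   D  C 
   D   E  D 
   E   A  E 
(> = start, * = accepting)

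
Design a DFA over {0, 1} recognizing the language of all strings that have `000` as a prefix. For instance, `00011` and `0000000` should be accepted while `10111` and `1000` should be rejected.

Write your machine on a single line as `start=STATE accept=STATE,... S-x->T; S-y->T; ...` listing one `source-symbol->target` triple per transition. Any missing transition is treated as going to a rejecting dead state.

start=A; accept=D; A-0->B; A-1->E; B-0->C; B-1->E; C-0->D; C-1->E; D-0->D; D-1->D; E-0->E; E-1->E

Check the first 3 symbols one by one: A through C record how many have matched `000` so far; any wrong symbol goes to the dead state E. After all 3 match we enter the accepting sink D.
A 5-state machine:
       0  1 
>  A   B  E 
   B   C  E 
   C   D  E 
 * D   D  D 
   E   E  E 
(> = start, * = accepting)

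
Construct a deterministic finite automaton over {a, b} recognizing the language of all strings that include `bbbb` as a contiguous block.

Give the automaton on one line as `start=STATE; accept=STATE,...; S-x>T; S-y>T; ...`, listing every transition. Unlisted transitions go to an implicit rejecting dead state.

start=S0; accept=S4; S0-a>S0; S0-b>S1; S1-a>S0; S1-b>S2; S2-a>S0; S2-b>S3; S3-a>S0; S3-b>S4; S4-a>S4; S4-b>S4

States S0..S3 record the length of the longest prefix of `bbbb` that matches the current input suffix. Reaching S4 means `bbbb` has been seen, and we stay there forever. Accept from S4.
        a   b  
>  S0   S0  S1 
   S1   S0  S2 
   S2   S0  S3 
   S3   S0  S4 
 * S4   S4  S4 
(> = start, * = accepting)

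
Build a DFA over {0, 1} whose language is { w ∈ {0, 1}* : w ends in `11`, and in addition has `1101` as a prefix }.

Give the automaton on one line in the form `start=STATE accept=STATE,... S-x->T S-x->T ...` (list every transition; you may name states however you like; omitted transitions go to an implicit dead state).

start=A accept=J A-0->B A-1->C B-0->B B-1->D C-0->B C-1->E D-0->B D-1->F E-0->G E-1->F F-0->B F-1->F G-0->B G-1->H H-0->I H-1->J I-0->I I-1->H J-0->I J-1->J

Handle the two conditions separately and then intersect. The first has 3 states tracking how much of the suffix `11` has currently been matched; the second has 6 states tracking whether the input so far still matches the prefix `1101`. A product state is a pair (one from each), accepting exactly when both do.
With 10 states:
       0  1 
>  A   B  C 
   B   B  D 
   C   B  E 
   D   B  F 
   E   G  F 
   F   B  F 
   G   B  H 
   H   I  J 
   I   I  H 
 * J   I  J 
(> = start, * = accepting)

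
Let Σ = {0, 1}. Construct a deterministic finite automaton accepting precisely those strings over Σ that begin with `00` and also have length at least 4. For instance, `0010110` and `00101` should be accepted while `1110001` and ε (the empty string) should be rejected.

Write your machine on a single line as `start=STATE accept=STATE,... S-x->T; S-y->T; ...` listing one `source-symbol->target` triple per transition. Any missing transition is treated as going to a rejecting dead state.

Run two small machines in parallel and take their product. The first has 4 states tracking whether the input so far still matches the prefix `00`; the second has 6 states tracking the input length, saturating at 5. A product state is a pair (one from each), accepting exactly when both do. After merging equivalent states the machine shrinks.
        0   1  
>  s0   s1  s2 
   s1   s3  s2 
   s2   s2  s2 
   s3   s4  s4 
   s4   s5  s5 
 * s5   s5  s5 
(> = start, * = accepting)

start=s0; accept=s5; s0-0->s1; s0-1->s2; s1-0->s3; s1-1->s2; s2-0->s2; s2-1->s2; s3-0->s4; s3-1->s4; s4-0->s5; s4-1->s5; s5-0->s5; s5-1->s5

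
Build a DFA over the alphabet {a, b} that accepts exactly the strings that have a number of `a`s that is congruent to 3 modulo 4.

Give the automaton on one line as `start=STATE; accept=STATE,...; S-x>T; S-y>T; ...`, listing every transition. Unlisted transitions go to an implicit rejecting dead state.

start=q0; accept=q3; q0-a>q1; q0-b>q0; q1-a>q2; q1-b>q1; q2-a>q3; q2-b>q2; q3-a>q0; q3-b>q3

The only thing that matters is how many `a`s have appeared, reduced mod 4. Use one state per residue: q0 for 0, …, q3 for 3. Reading `a` moves to the next residue; anything else stays put. q3 is accepting.
        a   b  
>  q0   q1  q0 
   q1   q2  q1 
   q2   q3  q2 
 * q3   q0  q3 
(> = start, * = accepting)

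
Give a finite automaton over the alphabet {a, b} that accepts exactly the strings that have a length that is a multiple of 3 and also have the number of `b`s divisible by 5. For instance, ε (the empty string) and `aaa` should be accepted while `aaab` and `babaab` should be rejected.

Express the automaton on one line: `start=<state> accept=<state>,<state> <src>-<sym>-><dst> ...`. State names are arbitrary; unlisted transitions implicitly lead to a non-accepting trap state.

Handle the two conditions separately and then intersect. One (3 states) tracks the input length modulo 3; the other (5 states) tracks the count of `b`s modulo 5. Each combined state is a pair, one component from each; accept when both components accept.
With 15 states:
          a    b  
>* q0     q1   q2 
   q1     q3   q4 
   q2     q4   q5 
   q3     q0   q6 
   q4     q6   q7 
   q5     q7   q8 
   q6     q2   q9 
   q7     q9  q10 
   q8    q10  q11 
   q9     q5  q12 
   q10   q12  q13 
   q11   q13   q3 
   q12    q8  q14 
   q13   q14   q0 
   q14   q11   q1 
(> = start, * = accepting)

start=q0 accept=q0 q0-a->q1 q0-b->q2 q1-a->q3 q1-b->q4 q2-a->q4 q2-b->q5 q3-a->q0 q3-b->q6 q4-a->q6 q4-b->q7 q5-a->q7 q5-b->q8 q6-a->q2 q6-b->q9 q7-a->q9 q7-b->q10 q8-a->q10 q8-b->q11 q9-a->q5 q9-b->q12 q10-a->q12 q10-b->q13 q11-a->q13 q11-b->q3 q12-a->q8 q12-b->q14 q13-a->q14 q13-b->q0 q14-a->q11 q14-b->q1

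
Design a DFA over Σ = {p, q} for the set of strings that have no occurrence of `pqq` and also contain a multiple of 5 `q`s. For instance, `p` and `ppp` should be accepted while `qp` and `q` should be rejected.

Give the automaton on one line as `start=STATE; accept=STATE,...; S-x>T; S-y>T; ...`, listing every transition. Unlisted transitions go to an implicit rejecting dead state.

Build one automaton per condition and run them in lockstep. The first has 4 states tracking partial matches of the forbidden pattern `pqq`; the second has 5 states tracking the count of `q`s modulo 5. A product state is a pair (one from each), accepting exactly when both do.
20 states suffice.
          p    q  
>* S0     S1   S2 
 * S1     S1   S3 
   S2     S4   S5 
   S3     S4   S6 
   S4     S4   S7 
   S5     S8   S9 
   S6     S6  S10 
   S7     S8  S10 
   S8     S8  S11 
   S9    S12  S13 
   S10   S10  S14 
   S11   S12  S14 
   S12   S12  S15 
   S13   S16   S0 
   S14   S14  S17 
   S15   S16  S17 
   S16   S16  S18 
   S17   S17  S19 
 * S18    S1  S19 
   S19   S19   S6 
(> = start, * = accepting)

start=S0; accept=S0,S1,S18; S0-p>S1; S0-q>S2; S1-p>S1; S1-q>S3; S2-p>S4; S2-q>S5; S3-p>S4; S3-q>S6; S4-p>S4; S4-q>S7; S5-p>S8; S5-q>S9; S6-p>S6; S6-q>S10; S7-p>S8; S7-q>S10; S8-p>S8; S8-q>S11; S9-p>S12; S9-q>S13; S10-p>S10; S10-q>S14; S11-p>S12; S11-q>S14; S12-p>S12; S12-q>S15; S13-p>S16; S13-q>S0; S14-p>S14; S14-q>S17; S15-p>S16; S15-q>S17; S16-p>S16; S16-q>S18; S17-p>S17; S17-q>S19; S18-p>S1; S18-q>S19; S19-p>S19; S19-q>S6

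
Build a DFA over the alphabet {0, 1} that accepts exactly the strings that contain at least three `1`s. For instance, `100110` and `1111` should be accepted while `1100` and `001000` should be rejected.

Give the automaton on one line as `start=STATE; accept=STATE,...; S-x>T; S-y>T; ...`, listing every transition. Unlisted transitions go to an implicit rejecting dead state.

start=s0; accept=s3,s4; s0-0>s0; s0-1>s1; s1-0>s1; s1-1>s2; s2-0>s2; s2-1>s3; s3-0>s3; s3-1>s4; s4-0>s4; s4-1>s4

Only the number of `1`s matters, and only up to 4. Make a chain s0 → s1 → s2 → s3 → s4 advanced by each `1` (with s4 absorbing); every other symbol self-loops. The accepting set is {s3, s4}.
        0   1  
>  s0   s0  s1 
   s1   s1  s2 
   s2   s2  s3 
 * s3   s3  s4 
 * s4   s4  s4 
(> = start, * = accepting)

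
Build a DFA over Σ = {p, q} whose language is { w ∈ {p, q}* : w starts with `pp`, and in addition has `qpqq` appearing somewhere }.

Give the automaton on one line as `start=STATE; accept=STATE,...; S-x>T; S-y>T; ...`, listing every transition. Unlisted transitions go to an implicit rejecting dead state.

start=A; accept=H; A-p>B; A-q>C; B-p>D; B-q>C; C-p>C; C-q>C; D-p>D; D-q>E; E-p>F; E-q>E; F-p>D; F-q>G; G-p>F; G-q>H; H-p>H; H-q>H

Run two small machines in parallel and take their product. One (4 states) tracks whether the input so far still matches the prefix `pp`; the other (5 states) tracks whether and how much of `qpqq` has been seen. Each combined state is a pair, one component from each; accept when both components accept. After merging equivalent states the machine shrinks.
8 states suffice.
       p  q 
>  A   B  C 
   B   D  C 
   C   C  C 
   D   D  E 
   E   F  E 
   F   D  G 
   G   F  H 
 * H   H  H 
(> = start, * = accepting)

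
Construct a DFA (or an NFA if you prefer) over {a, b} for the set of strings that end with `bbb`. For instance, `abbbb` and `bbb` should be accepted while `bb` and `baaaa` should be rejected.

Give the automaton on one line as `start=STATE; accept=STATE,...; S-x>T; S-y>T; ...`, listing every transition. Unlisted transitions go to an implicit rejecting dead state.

Remember how much of `bbb` the current input suffix matches. State S0 means no match yet; S1 means the last symbol is `b`; S2 means the last 2 symbols are `bb`; S3 means the last 3 symbols are `bbb`. Only S3 accepts. On a mismatch, fall back to the longest proper suffix that is still a prefix of `bbb`.
With 4 states:
        a   b  
>  S0   S0  S1 
   S1   S0  S2 
   S2   S0  S3 
 * S3   S0  S3 
(> = start, * = accepting)

start=S0; accept=S3; S0-a>S0; S0-b>S1; S1-a>S0; S1-b>S2; S2-a>S0; S2-b>S3; S3-a>S0; S3-b>S3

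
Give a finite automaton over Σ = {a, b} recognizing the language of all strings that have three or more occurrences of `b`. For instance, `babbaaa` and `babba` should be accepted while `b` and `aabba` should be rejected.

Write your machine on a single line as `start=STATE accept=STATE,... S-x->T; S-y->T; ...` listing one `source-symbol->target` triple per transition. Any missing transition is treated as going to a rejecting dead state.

start=s0; accept=s3,s4; s0-a->s0; s0-b->s1; s1-a->s1; s1-b->s2; s2-a->s2; s2-b->s3; s3-a->s3; s3-b->s4; s4-a->s4; s4-b->s4

Only the number of `b`s matters, and only up to 4. Make a chain s0 → s1 → s2 → s3 → s4 advanced by each `b` (with s4 absorbing); every other symbol self-loops. The accepting set is {s3, s4}.
        a   b  
>  s0   s0  s1 
   s1   s1  s2 
   s2   s2  s3 
 * s3   s3  s4 
 * s4   s4  s4 
(> = start, * = accepting)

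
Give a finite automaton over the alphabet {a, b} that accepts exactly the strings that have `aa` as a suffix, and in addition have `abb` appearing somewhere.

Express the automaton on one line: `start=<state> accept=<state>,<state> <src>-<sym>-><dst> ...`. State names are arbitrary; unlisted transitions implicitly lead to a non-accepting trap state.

Run two small machines in parallel and take their product. One (3 states) tracks how much of the suffix `aa` has currently been matched; the other (4 states) tracks whether and how much of `abb` has been seen. Each combined state is a pair, one component from each; accept when both components accept. Equivalent product states are then merged.
        a   b  
>  s0   s1  s0 
   s1   s1  s2 
   s2   s1  s3 
   s3   s4  s3 
   s4   s5  s3 
 * s5   s5  s3 
(> = start, * = accepting)

start=s0 accept=s5 s0-a->s1 s0-b->s0 s1-a->s1 s1-b->s2 s2-a->s1 s2-b->s3 s3-a->s4 s3-b->s3 s4-a->s5 s4-b->s3 s5-a->s5 s5-b->s3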